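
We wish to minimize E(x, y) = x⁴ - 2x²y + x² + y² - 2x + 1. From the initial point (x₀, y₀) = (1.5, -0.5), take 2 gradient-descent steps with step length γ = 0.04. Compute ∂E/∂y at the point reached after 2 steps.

-1.3878781952

∇E = (4x³ - 4xy + 2x - 2, -2x² + 2y)
(x₁, y₁) = (1.5, -0.5) − 0.04·(17.5, -5.5) = (0.8, -0.28)
(x₂, y₂) = (0.8, -0.28) − 0.04·(2.544, -1.84) = (0.69824, -0.2064)
∂E/∂y at (0.69824, -0.2064) = -1.3878781952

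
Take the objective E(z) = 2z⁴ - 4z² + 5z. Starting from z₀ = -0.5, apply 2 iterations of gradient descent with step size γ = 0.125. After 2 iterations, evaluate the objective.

E′(z) = 8z³ - 8z + 5
z₁ = -0.5 − 0.125·8 = -1.5
z₂ = -1.5 − 0.125·(-10) = -0.25
E(-0.25) = -1.4921875

-1.4921875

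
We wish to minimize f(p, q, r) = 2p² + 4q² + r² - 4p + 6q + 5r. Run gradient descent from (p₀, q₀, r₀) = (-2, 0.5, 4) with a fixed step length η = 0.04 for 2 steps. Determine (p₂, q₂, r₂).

∇f = (4p - 4, 8q + 6, 2r + 5)
Step 1: at (-2, 0.5, 4), ∇f = (-12, 10, 13) → (-2, 0.5, 4) − 0.04·(-12, 10, 13) = (-1.52, 0.1, 3.48)
Step 2: at (-1.52, 0.1, 3.48), ∇f = (-10.08, 6.8, 11.96) → (-1.52, 0.1, 3.48) − 0.04·(-10.08, 6.8, 11.96) = (-1.1168, -0.172, 3.0016)

(-1.1168, -0.172, 3.0016)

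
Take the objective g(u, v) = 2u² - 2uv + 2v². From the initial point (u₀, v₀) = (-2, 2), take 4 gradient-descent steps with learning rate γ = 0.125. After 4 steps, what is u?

-0.0078125

∇g = (4u - 2v, -2u + 4v)
(u₁, v₁) = (-2, 2) − 0.125·(-12, 12) = (-0.5, 0.5)
(u₂, v₂) = (-0.5, 0.5) − 0.125·(-3, 3) = (-0.125, 0.125)
(u₃, v₃) = (-0.125, 0.125) − 0.125·(-0.75, 0.75) = (-0.03125, 0.03125)
(u₄, v₄) = (-0.03125, 0.03125) − 0.125·(-0.1875, 0.1875) = (-0.0078125, 0.0078125)
u = -0.0078125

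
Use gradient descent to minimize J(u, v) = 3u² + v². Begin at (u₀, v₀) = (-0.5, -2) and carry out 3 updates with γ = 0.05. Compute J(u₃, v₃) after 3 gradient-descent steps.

2.21400075

∇J = (6u, 2v)
(u₁, v₁) = (-0.5, -2) − 0.05·(-3, -4) = (-0.35, -1.8)
(u₂, v₂) = (-0.35, -1.8) − 0.05·(-2.1, -3.6) = (-0.245, -1.62)
(u₃, v₃) = (-0.245, -1.62) − 0.05·(-1.47, -3.24) = (-0.1715, -1.458)
J(-0.1715, -1.458) = 2.21400075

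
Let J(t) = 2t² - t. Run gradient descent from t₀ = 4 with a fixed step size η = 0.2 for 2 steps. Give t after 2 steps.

J′(t) = 4t - 1
t₁ = 4 − 0.2·15 = 1
t₂ = 1 − 0.2·3 = 0.4

0.4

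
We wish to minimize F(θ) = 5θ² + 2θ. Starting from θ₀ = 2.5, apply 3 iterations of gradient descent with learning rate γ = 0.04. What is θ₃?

F′(θ) = 10θ + 2
θ₁ = 2.5 − 0.04·27 = 1.42
θ₂ = 1.42 − 0.04·16.2 = 0.772
θ₃ = 0.772 − 0.04·9.72 = 0.3832

0.3832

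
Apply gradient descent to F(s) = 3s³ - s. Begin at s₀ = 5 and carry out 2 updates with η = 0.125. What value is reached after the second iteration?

F′(s) = 9s² - 1
Step 1: F′(5) = 224; s₁ = 5 − 0.125·224 = -23
Step 2: F′(-23) = 4760; s₂ = -23 − 0.125·4760 = -618

-618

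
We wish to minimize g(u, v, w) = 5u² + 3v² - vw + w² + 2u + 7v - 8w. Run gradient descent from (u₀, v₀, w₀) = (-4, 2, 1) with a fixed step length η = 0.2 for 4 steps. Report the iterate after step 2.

∇g = (10u + 2, 6v - w + 7, -v + 2w - 8)
Step 1: at (-4, 2, 1), ∇g = (-38, 18, -8) → (-4, 2, 1) − 0.2·(-38, 18, -8) = (3.6, -1.6, 2.6)
Step 2: at (3.6, -1.6, 2.6), ∇g = (38, -5.2, -1.2) → (3.6, -1.6, 2.6) − 0.2·(38, -5.2, -1.2) = (-4, -0.56, 2.84)

(-4, -0.56, 2.84)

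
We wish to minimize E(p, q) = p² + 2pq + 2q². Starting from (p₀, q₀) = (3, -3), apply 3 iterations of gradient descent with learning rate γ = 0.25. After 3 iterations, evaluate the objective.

∇E = (2p + 2q, 2p + 4q)
(p₁, q₁) = (3, -3) − 0.25·(0, -6) = (3, -1.5)
(p₂, q₂) = (3, -1.5) − 0.25·(3, 0) = (2.25, -1.5)
(p₃, q₃) = (2.25, -1.5) − 0.25·(1.5, -1.5) = (1.875, -1.125)
E(1.875, -1.125) = 1.828125

1.828125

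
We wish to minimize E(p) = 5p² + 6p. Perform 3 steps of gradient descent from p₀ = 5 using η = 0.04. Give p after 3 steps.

E′(p) = 10p + 6
Step 1: E′(5) = 56; p₁ = 5 − 0.04·56 = 2.76
Step 2: E′(2.76) = 33.6; p₂ = 2.76 − 0.04·33.6 = 1.416
Step 3: E′(1.416) = 20.16; p₃ = 1.416 − 0.04·20.16 = 0.6096

0.6096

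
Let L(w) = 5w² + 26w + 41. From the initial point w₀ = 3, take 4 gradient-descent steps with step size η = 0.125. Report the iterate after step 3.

L′(w) = 10w + 26
Step 1: L′(3) = 56; w₁ = 3 − 0.125·56 = -4
Step 2: L′(-4) = -14; w₂ = -4 − 0.125·(-14) = -2.25
Step 3: L′(-2.25) = 3.5; w₃ = -2.25 − 0.125·3.5 = -2.6875

-2.6875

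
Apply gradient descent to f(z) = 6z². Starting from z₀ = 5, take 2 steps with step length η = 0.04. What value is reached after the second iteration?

f′(z) = 12z
Step 1: f′(5) = 60; z₁ = 5 − 0.04·60 = 2.6
Step 2: f′(2.6) = 31.2; z₂ = 2.6 − 0.04·31.2 = 1.352

1.352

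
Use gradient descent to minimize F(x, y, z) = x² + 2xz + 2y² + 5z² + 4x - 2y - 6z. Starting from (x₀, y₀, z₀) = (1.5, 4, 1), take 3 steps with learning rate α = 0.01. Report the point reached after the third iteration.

(1.23936, 3.596576, 0.815456)

∇F = (2x + 2z + 4, 4y - 2, 2x + 10z - 6)
(x₁, y₁, z₁) = (1.5, 4, 1) − 0.01·(9, 14, 7) = (1.41, 3.86, 0.93)
(x₂, y₂, z₂) = (1.41, 3.86, 0.93) − 0.01·(8.68, 13.44, 6.12) = (1.3232, 3.7256, 0.8688)
(x₃, y₃, z₃) = (1.3232, 3.7256, 0.8688) − 0.01·(8.384, 12.9024, 5.3344) = (1.23936, 3.596576, 0.815456)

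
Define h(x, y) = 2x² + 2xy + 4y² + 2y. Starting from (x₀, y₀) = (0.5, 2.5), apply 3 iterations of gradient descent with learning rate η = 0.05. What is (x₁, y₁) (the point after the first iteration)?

∇h = (4x + 2y, 2x + 8y + 2)
(x₁, y₁) = (0.5, 2.5) − 0.05·(7, 23) = (0.15, 1.35)

(0.15, 1.35)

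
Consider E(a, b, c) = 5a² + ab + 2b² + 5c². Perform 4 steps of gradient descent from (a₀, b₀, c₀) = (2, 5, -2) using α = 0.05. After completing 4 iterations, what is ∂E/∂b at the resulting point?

∇E = (10a + b, a + 4b, 10c)
Step 1: at (2, 5, -2), ∇E = (25, 22, -20) → (2, 5, -2) − 0.05·(25, 22, -20) = (0.75, 3.9, -1)
Step 2: at (0.75, 3.9, -1), ∇E = (11.4, 16.35, -10) → (0.75, 3.9, -1) − 0.05·(11.4, 16.35, -10) = (0.18, 3.0825, -0.5)
Step 3: at (0.18, 3.0825, -0.5), ∇E = (4.8825, 12.51, -5) → (0.18, 3.0825, -0.5) − 0.05·(4.8825, 12.51, -5) = (-0.064125, 2.457, -0.25)
Step 4: at (-0.064125, 2.457, -0.25), ∇E = (1.81575, 9.763875, -2.5) → (-0.064125, 2.457, -0.25) − 0.05·(1.81575, 9.763875, -2.5) = (-0.1549125, 1.96880625, -0.125)
∂E/∂b at (-0.1549125, 1.96880625, -0.125) = 7.7203125

7.7203125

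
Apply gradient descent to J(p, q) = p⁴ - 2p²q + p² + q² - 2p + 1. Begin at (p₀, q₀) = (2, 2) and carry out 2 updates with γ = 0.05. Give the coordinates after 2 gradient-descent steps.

(1.3078, 2.101)

∇J = (4p³ - 4pq + 2p - 2, -2p² + 2q)
Step 1: at (2, 2), ∇J = (18, -4) → (2, 2) − 0.05·(18, -4) = (1.1, 2.2)
Step 2: at (1.1, 2.2), ∇J = (-4.156, 1.98) → (1.1, 2.2) − 0.05·(-4.156, 1.98) = (1.3078, 2.101)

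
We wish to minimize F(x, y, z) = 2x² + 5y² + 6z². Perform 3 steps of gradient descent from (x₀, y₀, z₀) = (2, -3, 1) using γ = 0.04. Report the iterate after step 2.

∇F = (4x, 10y, 12z)
Step 1: at (2, -3, 1), ∇F = (8, -30, 12) → (2, -3, 1) − 0.04·(8, -30, 12) = (1.68, -1.8, 0.52)
Step 2: at (1.68, -1.8, 0.52), ∇F = (6.72, -18, 6.24) → (1.68, -1.8, 0.52) − 0.04·(6.72, -18, 6.24) = (1.4112, -1.08, 0.2704)

(1.4112, -1.08, 0.2704)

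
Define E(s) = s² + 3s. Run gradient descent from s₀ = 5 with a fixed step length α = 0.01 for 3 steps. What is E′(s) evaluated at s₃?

12.235496

E′(s) = 2s + 3
Step 1: E′(5) = 13; s₁ = 5 − 0.01·13 = 4.87
Step 2: E′(4.87) = 12.74; s₂ = 4.87 − 0.01·12.74 = 4.7426
Step 3: E′(4.7426) = 12.4852; s₃ = 4.7426 − 0.01·12.4852 = 4.617748
E′(s) at (4.617748) = 12.235496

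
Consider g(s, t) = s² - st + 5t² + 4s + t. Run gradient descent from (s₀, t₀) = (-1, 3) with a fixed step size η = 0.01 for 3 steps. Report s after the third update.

∇g = (2s - t + 4, -s + 10t + 1)
(s₁, t₁) = (-1, 3) − 0.01·(-1, 32) = (-0.99, 2.68)
(s₂, t₂) = (-0.99, 2.68) − 0.01·(-0.66, 28.79) = (-0.9834, 2.3921)
(s₃, t₃) = (-0.9834, 2.3921) − 0.01·(-0.3589, 25.9044) = (-0.979811, 2.133056)
s = -0.979811

-0.979811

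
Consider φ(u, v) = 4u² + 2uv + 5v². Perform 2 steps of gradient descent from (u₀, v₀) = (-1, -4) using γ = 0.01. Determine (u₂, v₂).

(-0.7012, -3.2052)

∇φ = (8u + 2v, 2u + 10v)
Step 1: at (-1, -4), ∇φ = (-16, -42) → (-1, -4) − 0.01·(-16, -42) = (-0.84, -3.58)
Step 2: at (-0.84, -3.58), ∇φ = (-13.88, -37.48) → (-0.84, -3.58) − 0.01·(-13.88, -37.48) = (-0.7012, -3.2052)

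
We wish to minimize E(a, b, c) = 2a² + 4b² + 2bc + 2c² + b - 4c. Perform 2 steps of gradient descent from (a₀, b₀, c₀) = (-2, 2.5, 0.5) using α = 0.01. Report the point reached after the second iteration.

∇E = (4a, 8b + 2c + 1, 2b + 4c - 4)
Step 1: at (-2, 2.5, 0.5), ∇E = (-8, 22, 3) → (-2, 2.5, 0.5) − 0.01·(-8, 22, 3) = (-1.92, 2.28, 0.47)
Step 2: at (-1.92, 2.28, 0.47), ∇E = (-7.68, 20.18, 2.44) → (-1.92, 2.28, 0.47) − 0.01·(-7.68, 20.18, 2.44) = (-1.8432, 2.0782, 0.4456)

(-1.8432, 2.0782, 0.4456)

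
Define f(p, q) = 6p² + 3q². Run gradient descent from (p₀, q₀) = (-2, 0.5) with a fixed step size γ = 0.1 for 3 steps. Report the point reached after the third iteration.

(0.016, 0.032)

∇f = (12p, 6q)
(p₁, q₁) = (-2, 0.5) − 0.1·(-24, 3) = (0.4, 0.2)
(p₂, q₂) = (0.4, 0.2) − 0.1·(4.8, 1.2) = (-0.08, 0.08)
(p₃, q₃) = (-0.08, 0.08) − 0.1·(-0.96, 0.48) = (0.016, 0.032)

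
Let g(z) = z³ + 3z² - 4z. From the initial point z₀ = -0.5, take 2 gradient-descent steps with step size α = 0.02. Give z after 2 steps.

g′(z) = 3z² + 6z - 4
z₁ = -0.5 − 0.02·(-6.25) = -0.375
z₂ = -0.375 − 0.02·(-5.828125) = -0.2584375

-0.2584375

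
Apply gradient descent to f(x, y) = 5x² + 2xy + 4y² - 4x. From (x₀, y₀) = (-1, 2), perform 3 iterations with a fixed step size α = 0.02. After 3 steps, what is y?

∇f = (10x + 2y - 4, 2x + 8y)
(x₁, y₁) = (-1, 2) − 0.02·(-10, 14) = (-0.8, 1.72)
(x₂, y₂) = (-0.8, 1.72) − 0.02·(-8.56, 12.16) = (-0.6288, 1.4768)
(x₃, y₃) = (-0.6288, 1.4768) − 0.02·(-7.3344, 10.5568) = (-0.482112, 1.265664)
y = 1.265664

1.265664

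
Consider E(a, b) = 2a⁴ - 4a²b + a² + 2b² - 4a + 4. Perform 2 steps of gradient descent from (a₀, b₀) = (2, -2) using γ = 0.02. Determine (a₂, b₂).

(0.13726208, -1.397888)

∇E = (8a³ - 8ab + 2a - 4, -4a² + 4b)
(a₁, b₁) = (2, -2) − 0.02·(96, -24) = (0.08, -1.52)
(a₂, b₂) = (0.08, -1.52) − 0.02·(-2.863104, -6.1056) = (0.13726208, -1.397888)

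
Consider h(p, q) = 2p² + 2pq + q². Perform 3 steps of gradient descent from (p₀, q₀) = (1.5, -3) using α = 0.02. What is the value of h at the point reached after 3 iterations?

4.008654342144

∇h = (4p + 2q, 2p + 2q)
Step 1: at (1.5, -3), ∇h = (0, -3) → (1.5, -3) − 0.02·(0, -3) = (1.5, -2.94)
Step 2: at (1.5, -2.94), ∇h = (0.12, -2.88) → (1.5, -2.94) − 0.02·(0.12, -2.88) = (1.4976, -2.8824)
Step 3: at (1.4976, -2.8824), ∇h = (0.2256, -2.7696) → (1.4976, -2.8824) − 0.02·(0.2256, -2.7696) = (1.493088, -2.827008)
h(1.493088, -2.827008) = 4.008654342144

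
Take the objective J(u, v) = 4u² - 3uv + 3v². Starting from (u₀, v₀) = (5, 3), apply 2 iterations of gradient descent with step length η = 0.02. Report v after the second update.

∇J = (8u - 3v, -3u + 6v)
(u₁, v₁) = (5, 3) − 0.02·(31, 3) = (4.38, 2.94)
(u₂, v₂) = (4.38, 2.94) − 0.02·(26.22, 4.5) = (3.8556, 2.85)
v = 2.85

2.85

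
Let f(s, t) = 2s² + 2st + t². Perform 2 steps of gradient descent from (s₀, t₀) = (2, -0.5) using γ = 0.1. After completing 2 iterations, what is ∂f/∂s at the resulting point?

1.96

∇f = (4s + 2t, 2s + 2t)
Step 1: at (2, -0.5), ∇f = (7, 3) → (2, -0.5) − 0.1·(7, 3) = (1.3, -0.8)
Step 2: at (1.3, -0.8), ∇f = (3.6, 1) → (1.3, -0.8) − 0.1·(3.6, 1) = (0.94, -0.9)
∂f/∂s at (0.94, -0.9) = 1.96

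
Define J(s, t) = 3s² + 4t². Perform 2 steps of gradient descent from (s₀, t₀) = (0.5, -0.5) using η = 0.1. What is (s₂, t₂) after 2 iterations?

(0.08, -0.02)

∇J = (6s, 8t)
(s₁, t₁) = (0.5, -0.5) − 0.1·(3, -4) = (0.2, -0.1)
(s₂, t₂) = (0.2, -0.1) − 0.1·(1.2, -0.8) = (0.08, -0.02)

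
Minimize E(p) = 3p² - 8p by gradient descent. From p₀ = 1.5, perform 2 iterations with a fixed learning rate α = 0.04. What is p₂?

E′(p) = 6p - 8
p₁ = 1.5 − 0.04·1 = 1.46
p₂ = 1.46 − 0.04·0.76 = 1.4296

1.4296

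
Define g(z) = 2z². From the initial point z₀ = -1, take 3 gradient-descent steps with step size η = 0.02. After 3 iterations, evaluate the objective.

g′(z) = 4z
z₁ = -1 − 0.02·(-4) = -0.92
z₂ = -0.92 − 0.02·(-3.68) = -0.8464
z₃ = -0.8464 − 0.02·(-3.3856) = -0.778688
g(-0.778688) = 1.212710002688

1.212710002688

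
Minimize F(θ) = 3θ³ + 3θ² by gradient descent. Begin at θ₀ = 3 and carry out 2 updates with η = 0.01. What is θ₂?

1.525791

F′(θ) = 9θ² + 6θ
Step 1: F′(3) = 99; θ₁ = 3 − 0.01·99 = 2.01
Step 2: F′(2.01) = 48.4209; θ₂ = 2.01 − 0.01·48.4209 = 1.525791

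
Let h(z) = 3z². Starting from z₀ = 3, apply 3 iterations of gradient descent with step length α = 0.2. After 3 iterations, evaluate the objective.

0.001728

h′(z) = 6z
z₁ = 3 − 0.2·18 = -0.6
z₂ = -0.6 − 0.2·(-3.6) = 0.12
z₃ = 0.12 − 0.2·0.72 = -0.024
h(-0.024) = 0.001728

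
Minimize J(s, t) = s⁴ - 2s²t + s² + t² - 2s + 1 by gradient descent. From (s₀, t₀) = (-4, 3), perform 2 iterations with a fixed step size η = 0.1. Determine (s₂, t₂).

∇J = (4s³ - 4st + 2s - 2, -2s² + 2t)
Step 1: at (-4, 3), ∇J = (-218, -26) → (-4, 3) − 0.1·(-218, -26) = (17.8, 5.6)
Step 2: at (17.8, 5.6), ∇J = (22193.888, -622.48) → (17.8, 5.6) − 0.1·(22193.888, -622.48) = (-2201.5888, 67.848)

(-2201.5888, 67.848)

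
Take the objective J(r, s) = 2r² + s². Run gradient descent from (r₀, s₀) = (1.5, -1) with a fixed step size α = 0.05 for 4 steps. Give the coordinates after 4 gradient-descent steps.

(0.6144, -0.6561)

∇J = (4r, 2s)
(r₁, s₁) = (1.5, -1) − 0.05·(6, -2) = (1.2, -0.9)
(r₂, s₂) = (1.2, -0.9) − 0.05·(4.8, -1.8) = (0.96, -0.81)
(r₃, s₃) = (0.96, -0.81) − 0.05·(3.84, -1.62) = (0.768, -0.729)
(r₄, s₄) = (0.768, -0.729) − 0.05·(3.072, -1.458) = (0.6144, -0.6561)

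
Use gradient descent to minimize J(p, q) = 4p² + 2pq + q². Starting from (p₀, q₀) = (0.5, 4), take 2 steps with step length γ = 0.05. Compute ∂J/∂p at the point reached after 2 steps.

∇J = (8p + 2q, 2p + 2q)
(p₁, q₁) = (0.5, 4) − 0.05·(12, 9) = (-0.1, 3.55)
(p₂, q₂) = (-0.1, 3.55) − 0.05·(6.3, 6.9) = (-0.415, 3.205)
∂J/∂p at (-0.415, 3.205) = 3.09

3.09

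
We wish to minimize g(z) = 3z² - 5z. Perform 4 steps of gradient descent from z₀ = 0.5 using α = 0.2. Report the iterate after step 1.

0.9

g′(z) = 6z - 5
z₁ = 0.5 − 0.2·(-2) = 0.9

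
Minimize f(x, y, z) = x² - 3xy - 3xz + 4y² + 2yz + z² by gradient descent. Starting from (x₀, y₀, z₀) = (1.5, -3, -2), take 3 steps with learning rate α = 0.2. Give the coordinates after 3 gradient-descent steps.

∇f = (2x - 3y - 3z, -3x + 8y + 2z, -3x + 2y + 2z)
(x₁, y₁, z₁) = (1.5, -3, -2) − 0.2·(18, -32.5, -14.5) = (-2.1, 3.5, 0.9)
(x₂, y₂, z₂) = (-2.1, 3.5, 0.9) − 0.2·(-17.4, 36.1, 15.1) = (1.38, -3.72, -2.12)
(x₃, y₃, z₃) = (1.38, -3.72, -2.12) − 0.2·(20.28, -38.14, -15.82) = (-2.676, 3.908, 1.044)

(-2.676, 3.908, 1.044)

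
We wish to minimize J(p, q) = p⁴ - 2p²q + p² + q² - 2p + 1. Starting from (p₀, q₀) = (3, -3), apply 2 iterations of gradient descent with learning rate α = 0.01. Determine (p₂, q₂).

(1.20131968, -2.658592)

∇J = (4p³ - 4pq + 2p - 2, -2p² + 2q)
Step 1: at (3, -3), ∇J = (148, -24) → (3, -3) − 0.01·(148, -24) = (1.52, -2.76)
Step 2: at (1.52, -2.76), ∇J = (31.868032, -10.1408) → (1.52, -2.76) − 0.01·(31.868032, -10.1408) = (1.20131968, -2.658592)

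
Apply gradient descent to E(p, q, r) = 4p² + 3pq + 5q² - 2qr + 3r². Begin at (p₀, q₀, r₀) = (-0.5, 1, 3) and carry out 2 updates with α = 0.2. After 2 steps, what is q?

-0.4

∇E = (8p + 3q, 3p + 10q - 2r, -2q + 6r)
Step 1: at (-0.5, 1, 3), ∇E = (-1, 2.5, 16) → (-0.5, 1, 3) − 0.2·(-1, 2.5, 16) = (-0.3, 0.5, -0.2)
Step 2: at (-0.3, 0.5, -0.2), ∇E = (-0.9, 4.5, -2.2) → (-0.3, 0.5, -0.2) − 0.2·(-0.9, 4.5, -2.2) = (-0.12, -0.4, 0.24)
q = -0.4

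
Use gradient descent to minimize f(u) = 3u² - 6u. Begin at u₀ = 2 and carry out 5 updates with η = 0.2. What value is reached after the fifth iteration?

0.99968

f′(u) = 6u - 6
Step 1: f′(2) = 6; u₁ = 2 − 0.2·6 = 0.8
Step 2: f′(0.8) = -1.2; u₂ = 0.8 − 0.2·(-1.2) = 1.04
Step 3: f′(1.04) = 0.24; u₃ = 1.04 − 0.2·0.24 = 0.992
Step 4: f′(0.992) = -0.048; u₄ = 0.992 − 0.2·(-0.048) = 1.0016
Step 5: f′(1.0016) = 0.0096; u₅ = 1.0016 − 0.2·0.0096 = 0.99968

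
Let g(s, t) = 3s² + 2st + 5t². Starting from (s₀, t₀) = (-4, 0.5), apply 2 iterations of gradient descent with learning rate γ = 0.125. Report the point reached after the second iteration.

∇g = (6s + 2t, 2s + 10t)
(s₁, t₁) = (-4, 0.5) − 0.125·(-23, -3) = (-1.125, 0.875)
(s₂, t₂) = (-1.125, 0.875) − 0.125·(-5, 6.5) = (-0.5, 0.0625)

(-0.5, 0.0625)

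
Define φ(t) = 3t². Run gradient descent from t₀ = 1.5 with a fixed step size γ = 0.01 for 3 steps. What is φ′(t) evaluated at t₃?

7.475256

φ′(t) = 6t
Step 1: φ′(1.5) = 9; t₁ = 1.5 − 0.01·9 = 1.41
Step 2: φ′(1.41) = 8.46; t₂ = 1.41 − 0.01·8.46 = 1.3254
Step 3: φ′(1.3254) = 7.9524; t₃ = 1.3254 − 0.01·7.9524 = 1.245876
φ′(t) at (1.245876) = 7.475256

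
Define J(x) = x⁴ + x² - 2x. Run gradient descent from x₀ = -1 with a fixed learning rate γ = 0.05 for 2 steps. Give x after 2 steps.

J′(x) = 4x³ + 2x - 2
x₁ = -1 − 0.05·(-8) = -0.6
x₂ = -0.6 − 0.05·(-4.064) = -0.3968

-0.3968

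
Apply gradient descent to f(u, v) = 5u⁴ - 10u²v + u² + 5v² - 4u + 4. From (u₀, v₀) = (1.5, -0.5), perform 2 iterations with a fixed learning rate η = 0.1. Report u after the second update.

553.31425

∇f = (20u³ - 20uv + 2u - 4, -10u² + 10v)
(u₁, v₁) = (1.5, -0.5) − 0.1·(81.5, -27.5) = (-6.65, 2.25)
(u₂, v₂) = (-6.65, 2.25) − 0.1·(-5599.6425, -419.725) = (553.31425, 44.2225)
u = 553.31425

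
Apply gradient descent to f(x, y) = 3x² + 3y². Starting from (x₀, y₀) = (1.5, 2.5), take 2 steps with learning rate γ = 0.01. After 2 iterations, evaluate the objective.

19.90909848

∇f = (6x, 6y)
(x₁, y₁) = (1.5, 2.5) − 0.01·(9, 15) = (1.41, 2.35)
(x₂, y₂) = (1.41, 2.35) − 0.01·(8.46, 14.1) = (1.3254, 2.209)
f(1.3254, 2.209) = 19.90909848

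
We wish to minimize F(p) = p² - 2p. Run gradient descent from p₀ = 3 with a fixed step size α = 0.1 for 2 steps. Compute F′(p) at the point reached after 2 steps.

2.56

F′(p) = 2p - 2
Step 1: F′(3) = 4; p₁ = 3 − 0.1·4 = 2.6
Step 2: F′(2.6) = 3.2; p₂ = 2.6 − 0.1·3.2 = 2.28
F′(p) at (2.28) = 2.56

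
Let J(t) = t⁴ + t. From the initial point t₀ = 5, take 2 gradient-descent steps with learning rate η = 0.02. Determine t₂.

5.08048064

J′(t) = 4t³ + 1
t₁ = 5 − 0.02·501 = -5.02
t₂ = -5.02 − 0.02·(-505.024032) = 5.08048064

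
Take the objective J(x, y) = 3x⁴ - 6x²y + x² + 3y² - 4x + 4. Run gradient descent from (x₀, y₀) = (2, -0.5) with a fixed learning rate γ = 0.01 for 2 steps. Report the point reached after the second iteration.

(0.82276544, -0.165416)

∇J = (12x³ - 12xy + 2x - 4, -6x² + 6y)
(x₁, y₁) = (2, -0.5) − 0.01·(108, -27) = (0.92, -0.23)
(x₂, y₂) = (0.92, -0.23) − 0.01·(9.723456, -6.4584) = (0.82276544, -0.165416)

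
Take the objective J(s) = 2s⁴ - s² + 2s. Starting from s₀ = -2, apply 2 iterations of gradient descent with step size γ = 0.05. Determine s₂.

J′(s) = 8s³ - 2s + 2
Step 1: J′(-2) = -58; s₁ = -2 − 0.05·(-58) = 0.9
Step 2: J′(0.9) = 6.032; s₂ = 0.9 − 0.05·6.032 = 0.5984

0.5984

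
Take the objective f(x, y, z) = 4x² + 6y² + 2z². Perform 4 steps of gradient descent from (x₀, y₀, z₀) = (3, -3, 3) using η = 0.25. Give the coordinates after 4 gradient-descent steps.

(3, -48, 0)

∇f = (8x, 12y, 4z)
Step 1: at (3, -3, 3), ∇f = (24, -36, 12) → (3, -3, 3) − 0.25·(24, -36, 12) = (-3, 6, 0)
Step 2: at (-3, 6, 0), ∇f = (-24, 72, 0) → (-3, 6, 0) − 0.25·(-24, 72, 0) = (3, -12, 0)
Step 3: at (3, -12, 0), ∇f = (24, -144, 0) → (3, -12, 0) − 0.25·(24, -144, 0) = (-3, 24, 0)
Step 4: at (-3, 24, 0), ∇f = (-24, 288, 0) → (-3, 24, 0) − 0.25·(-24, 288, 0) = (3, -48, 0)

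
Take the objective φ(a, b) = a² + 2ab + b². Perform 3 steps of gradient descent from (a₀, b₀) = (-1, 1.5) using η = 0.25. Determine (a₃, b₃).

∇φ = (2a + 2b, 2a + 2b)
Step 1: at (-1, 1.5), ∇φ = (1, 1) → (-1, 1.5) − 0.25·(1, 1) = (-1.25, 1.25)
Step 2: at (-1.25, 1.25), ∇φ = (0, 0) → (-1.25, 1.25) − 0.25·(0, 0) = (-1.25, 1.25)
Step 3: at (-1.25, 1.25), ∇φ = (0, 0) → (-1.25, 1.25) − 0.25·(0, 0) = (-1.25, 1.25)

(-1.25, 1.25)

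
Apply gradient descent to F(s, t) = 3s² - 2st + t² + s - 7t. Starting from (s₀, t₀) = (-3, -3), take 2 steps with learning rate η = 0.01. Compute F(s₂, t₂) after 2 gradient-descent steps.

32.74935408

∇F = (6s - 2t + 1, -2s + 2t - 7)
Step 1: at (-3, -3), ∇F = (-11, -7) → (-3, -3) − 0.01·(-11, -7) = (-2.89, -2.93)
Step 2: at (-2.89, -2.93), ∇F = (-10.48, -7.08) → (-2.89, -2.93) − 0.01·(-10.48, -7.08) = (-2.7852, -2.8592)
F(-2.7852, -2.8592) = 32.74935408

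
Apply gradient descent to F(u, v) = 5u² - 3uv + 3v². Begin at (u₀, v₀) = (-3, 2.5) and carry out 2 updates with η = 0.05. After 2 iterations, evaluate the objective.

3.1408640625

∇F = (10u - 3v, -3u + 6v)
Step 1: at (-3, 2.5), ∇F = (-37.5, 24) → (-3, 2.5) − 0.05·(-37.5, 24) = (-1.125, 1.3)
Step 2: at (-1.125, 1.3), ∇F = (-15.15, 11.175) → (-1.125, 1.3) − 0.05·(-15.15, 11.175) = (-0.3675, 0.74125)
F(-0.3675, 0.74125) = 3.1408640625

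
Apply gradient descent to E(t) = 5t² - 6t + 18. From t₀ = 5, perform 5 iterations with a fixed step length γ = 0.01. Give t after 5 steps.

E′(t) = 10t - 6
t₁ = 5 − 0.01·44 = 4.56
t₂ = 4.56 − 0.01·39.6 = 4.164
t₃ = 4.164 − 0.01·35.64 = 3.8076
t₄ = 3.8076 − 0.01·32.076 = 3.48684
t₅ = 3.48684 − 0.01·28.8684 = 3.198156

3.198156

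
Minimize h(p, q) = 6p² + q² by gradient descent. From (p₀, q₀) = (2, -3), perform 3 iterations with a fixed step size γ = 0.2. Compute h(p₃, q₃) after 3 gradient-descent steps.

181.128768

∇h = (12p, 2q)
Step 1: at (2, -3), ∇h = (24, -6) → (2, -3) − 0.2·(24, -6) = (-2.8, -1.8)
Step 2: at (-2.8, -1.8), ∇h = (-33.6, -3.6) → (-2.8, -1.8) − 0.2·(-33.6, -3.6) = (3.92, -1.08)
Step 3: at (3.92, -1.08), ∇h = (47.04, -2.16) → (3.92, -1.08) − 0.2·(47.04, -2.16) = (-5.488, -0.648)
h(-5.488, -0.648) = 181.128768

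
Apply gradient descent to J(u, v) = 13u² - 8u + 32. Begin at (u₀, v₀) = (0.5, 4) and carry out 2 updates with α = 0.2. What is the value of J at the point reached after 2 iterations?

∇J = (26u - 8, 0)
Step 1: at (0.5, 4), ∇J = (5, 0) → (0.5, 4) − 0.2·(5, 0) = (-0.5, 4)
Step 2: at (-0.5, 4), ∇J = (-21, 0) → (-0.5, 4) − 0.2·(-21, 0) = (3.7, 4)
J(3.7, 4) = 180.37

180.37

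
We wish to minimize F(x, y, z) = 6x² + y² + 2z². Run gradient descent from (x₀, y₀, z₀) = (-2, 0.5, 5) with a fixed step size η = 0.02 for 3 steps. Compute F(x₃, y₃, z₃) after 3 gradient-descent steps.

35.138237800448

∇F = (12x, 2y, 4z)
(x₁, y₁, z₁) = (-2, 0.5, 5) − 0.02·(-24, 1, 20) = (-1.52, 0.48, 4.6)
(x₂, y₂, z₂) = (-1.52, 0.48, 4.6) − 0.02·(-18.24, 0.96, 18.4) = (-1.1552, 0.4608, 4.232)
(x₃, y₃, z₃) = (-1.1552, 0.4608, 4.232) − 0.02·(-13.8624, 0.9216, 16.928) = (-0.877952, 0.442368, 3.89344)
F(-0.877952, 0.442368, 3.89344) = 35.138237800448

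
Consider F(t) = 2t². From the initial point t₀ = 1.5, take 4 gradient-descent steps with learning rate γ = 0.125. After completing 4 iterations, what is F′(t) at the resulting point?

F′(t) = 4t
Step 1: F′(1.5) = 6; t₁ = 1.5 − 0.125·6 = 0.75
Step 2: F′(0.75) = 3; t₂ = 0.75 − 0.125·3 = 0.375
Step 3: F′(0.375) = 1.5; t₃ = 0.375 − 0.125·1.5 = 0.1875
Step 4: F′(0.1875) = 0.75; t₄ = 0.1875 − 0.125·0.75 = 0.09375
F′(t) at (0.09375) = 0.375

0.375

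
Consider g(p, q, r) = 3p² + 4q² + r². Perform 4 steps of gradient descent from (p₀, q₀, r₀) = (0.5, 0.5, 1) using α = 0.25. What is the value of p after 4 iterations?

0.03125

∇g = (6p, 8q, 2r)
Step 1: at (0.5, 0.5, 1), ∇g = (3, 4, 2) → (0.5, 0.5, 1) − 0.25·(3, 4, 2) = (-0.25, -0.5, 0.5)
Step 2: at (-0.25, -0.5, 0.5), ∇g = (-1.5, -4, 1) → (-0.25, -0.5, 0.5) − 0.25·(-1.5, -4, 1) = (0.125, 0.5, 0.25)
Step 3: at (0.125, 0.5, 0.25), ∇g = (0.75, 4, 0.5) → (0.125, 0.5, 0.25) − 0.25·(0.75, 4, 0.5) = (-0.0625, -0.5, 0.125)
Step 4: at (-0.0625, -0.5, 0.125), ∇g = (-0.375, -4, 0.25) → (-0.0625, -0.5, 0.125) − 0.25·(-0.375, -4, 0.25) = (0.03125, 0.5, 0.0625)
p = 0.03125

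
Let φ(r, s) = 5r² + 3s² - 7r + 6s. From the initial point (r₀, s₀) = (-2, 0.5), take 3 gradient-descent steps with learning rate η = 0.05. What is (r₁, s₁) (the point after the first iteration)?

∇φ = (10r - 7, 6s + 6)
Step 1: at (-2, 0.5), ∇φ = (-27, 9) → (-2, 0.5) − 0.05·(-27, 9) = (-0.65, 0.05)

(-0.65, 0.05)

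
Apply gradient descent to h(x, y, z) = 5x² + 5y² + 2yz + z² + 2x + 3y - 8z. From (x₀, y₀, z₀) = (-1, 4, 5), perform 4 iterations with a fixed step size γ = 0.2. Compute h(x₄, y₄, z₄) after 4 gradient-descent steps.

∇h = (10x + 2, 10y + 2z + 3, 2y + 2z - 8)
Step 1: at (-1, 4, 5), ∇h = (-8, 53, 10) → (-1, 4, 5) − 0.2·(-8, 53, 10) = (0.6, -6.6, 3)
Step 2: at (0.6, -6.6, 3), ∇h = (8, -57, -15.2) → (0.6, -6.6, 3) − 0.2·(8, -57, -15.2) = (-1, 4.8, 6.04)
Step 3: at (-1, 4.8, 6.04), ∇h = (-8, 63.08, 13.68) → (-1, 4.8, 6.04) − 0.2·(-8, 63.08, 13.68) = (0.6, -7.816, 3.304)
Step 4: at (0.6, -7.816, 3.304), ∇h = (8, -68.552, -17.024) → (0.6, -7.816, 3.304) − 0.2·(8, -68.552, -17.024) = (-1, 5.8944, 6.7088)
h(-1, 5.8944, 6.7088) = 264.82925568

264.82925568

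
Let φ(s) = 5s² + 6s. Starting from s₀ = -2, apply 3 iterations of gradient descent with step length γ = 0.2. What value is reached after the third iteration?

φ′(s) = 10s + 6
s₁ = -2 − 0.2·(-14) = 0.8
s₂ = 0.8 − 0.2·14 = -2
s₃ = -2 − 0.2·(-14) = 0.8

0.8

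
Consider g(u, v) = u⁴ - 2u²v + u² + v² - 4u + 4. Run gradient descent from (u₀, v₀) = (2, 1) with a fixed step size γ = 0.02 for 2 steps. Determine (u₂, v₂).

(1.39444736, 1.167616)

∇g = (4u³ - 4uv + 2u - 4, -2u² + 2v)
Step 1: at (2, 1), ∇g = (24, -6) → (2, 1) − 0.02·(24, -6) = (1.52, 1.12)
Step 2: at (1.52, 1.12), ∇g = (6.277632, -2.3808) → (1.52, 1.12) − 0.02·(6.277632, -2.3808) = (1.39444736, 1.167616)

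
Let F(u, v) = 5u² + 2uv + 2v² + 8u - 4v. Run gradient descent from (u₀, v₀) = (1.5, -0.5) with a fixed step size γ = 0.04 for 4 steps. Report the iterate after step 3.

∇F = (10u + 2v + 8, 2u + 4v - 4)
Step 1: at (1.5, -0.5), ∇F = (22, -3) → (1.5, -0.5) − 0.04·(22, -3) = (0.62, -0.38)
Step 2: at (0.62, -0.38), ∇F = (13.44, -4.28) → (0.62, -0.38) − 0.04·(13.44, -4.28) = (0.0824, -0.2088)
Step 3: at (0.0824, -0.2088), ∇F = (8.4064, -4.6704) → (0.0824, -0.2088) − 0.04·(8.4064, -4.6704) = (-0.253856, -0.021984)

(-0.253856, -0.021984)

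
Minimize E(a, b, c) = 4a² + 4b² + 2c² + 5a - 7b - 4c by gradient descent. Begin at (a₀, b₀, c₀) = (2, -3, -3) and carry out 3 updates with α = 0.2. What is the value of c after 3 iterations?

∇E = (8a + 5, 8b - 7, 4c - 4)
Step 1: at (2, -3, -3), ∇E = (21, -31, -16) → (2, -3, -3) − 0.2·(21, -31, -16) = (-2.2, 3.2, 0.2)
Step 2: at (-2.2, 3.2, 0.2), ∇E = (-12.6, 18.6, -3.2) → (-2.2, 3.2, 0.2) − 0.2·(-12.6, 18.6, -3.2) = (0.32, -0.52, 0.84)
Step 3: at (0.32, -0.52, 0.84), ∇E = (7.56, -11.16, -0.64) → (0.32, -0.52, 0.84) − 0.2·(7.56, -11.16, -0.64) = (-1.192, 1.712, 0.968)
c = 0.968

0.968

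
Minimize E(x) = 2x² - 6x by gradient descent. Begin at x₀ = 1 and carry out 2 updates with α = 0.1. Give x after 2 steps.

E′(x) = 4x - 6
x₁ = 1 − 0.1·(-2) = 1.2
x₂ = 1.2 − 0.1·(-1.2) = 1.32

1.32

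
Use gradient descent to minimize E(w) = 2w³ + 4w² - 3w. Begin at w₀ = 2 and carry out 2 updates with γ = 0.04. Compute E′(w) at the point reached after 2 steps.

1.271865757696

E′(w) = 6w² + 8w - 3
Step 1: E′(2) = 37; w₁ = 2 − 0.04·37 = 0.52
Step 2: E′(0.52) = 2.7824; w₂ = 0.52 − 0.04·2.7824 = 0.408704
E′(w) at (0.408704) = 1.271865757696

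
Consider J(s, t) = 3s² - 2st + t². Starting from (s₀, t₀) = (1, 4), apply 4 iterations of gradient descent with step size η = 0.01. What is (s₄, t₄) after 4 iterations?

(1.06629184, 3.76928512)

∇J = (6s - 2t, -2s + 2t)
Step 1: at (1, 4), ∇J = (-2, 6) → (1, 4) − 0.01·(-2, 6) = (1.02, 3.94)
Step 2: at (1.02, 3.94), ∇J = (-1.76, 5.84) → (1.02, 3.94) − 0.01·(-1.76, 5.84) = (1.0376, 3.8816)
Step 3: at (1.0376, 3.8816), ∇J = (-1.5376, 5.688) → (1.0376, 3.8816) − 0.01·(-1.5376, 5.688) = (1.052976, 3.82472)
Step 4: at (1.052976, 3.82472), ∇J = (-1.331584, 5.543488) → (1.052976, 3.82472) − 0.01·(-1.331584, 5.543488) = (1.06629184, 3.76928512)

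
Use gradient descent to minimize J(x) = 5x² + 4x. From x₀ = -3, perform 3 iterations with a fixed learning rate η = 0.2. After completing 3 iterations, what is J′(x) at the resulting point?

26

J′(x) = 10x + 4
x₁ = -3 − 0.2·(-26) = 2.2
x₂ = 2.2 − 0.2·26 = -3
x₃ = -3 − 0.2·(-26) = 2.2
J′(x) at (2.2) = 26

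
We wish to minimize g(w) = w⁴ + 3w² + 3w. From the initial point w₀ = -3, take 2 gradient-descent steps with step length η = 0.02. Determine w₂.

g′(w) = 4w³ + 6w + 3
Step 1: g′(-3) = -123; w₁ = -3 − 0.02·(-123) = -0.54
Step 2: g′(-0.54) = -0.869856; w₂ = -0.54 − 0.02·(-0.869856) = -0.52260288

-0.52260288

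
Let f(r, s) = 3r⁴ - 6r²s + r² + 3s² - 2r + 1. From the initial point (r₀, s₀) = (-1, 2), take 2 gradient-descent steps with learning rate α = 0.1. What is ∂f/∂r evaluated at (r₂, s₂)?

166.644995883008

∇f = (12r³ - 12rs + 2r - 2, -6r² + 6s)
Step 1: at (-1, 2), ∇f = (8, 6) → (-1, 2) − 0.1·(8, 6) = (-1.8, 1.4)
Step 2: at (-1.8, 1.4), ∇f = (-45.344, -11.04) → (-1.8, 1.4) − 0.1·(-45.344, -11.04) = (2.7344, 2.504)
∂f/∂r at (2.7344, 2.504) = 166.644995883008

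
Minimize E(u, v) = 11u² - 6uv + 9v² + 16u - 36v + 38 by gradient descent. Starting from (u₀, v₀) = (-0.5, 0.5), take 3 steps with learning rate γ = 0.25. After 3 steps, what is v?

∇E = (22u - 6v + 16, -6u + 18v - 36)
(u₁, v₁) = (-0.5, 0.5) − 0.25·(2, -24) = (-1, 6.5)
(u₂, v₂) = (-1, 6.5) − 0.25·(-45, 87) = (10.25, -15.25)
(u₃, v₃) = (10.25, -15.25) − 0.25·(333, -372) = (-73, 77.75)
v = 77.75

77.75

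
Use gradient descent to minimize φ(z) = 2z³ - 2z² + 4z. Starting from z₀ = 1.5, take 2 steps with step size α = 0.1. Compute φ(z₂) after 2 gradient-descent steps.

φ′(z) = 6z² - 4z + 4
Step 1: φ′(1.5) = 11.5; z₁ = 1.5 − 0.1·11.5 = 0.35
Step 2: φ′(0.35) = 3.335; z₂ = 0.35 − 0.1·3.335 = 0.0165
φ(0.0165) = 0.06546448425

0.06546448425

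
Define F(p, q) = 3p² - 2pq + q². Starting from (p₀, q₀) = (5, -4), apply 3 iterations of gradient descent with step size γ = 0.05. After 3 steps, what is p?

1.054

∇F = (6p - 2q, -2p + 2q)
Step 1: at (5, -4), ∇F = (38, -18) → (5, -4) − 0.05·(38, -18) = (3.1, -3.1)
Step 2: at (3.1, -3.1), ∇F = (24.8, -12.4) → (3.1, -3.1) − 0.05·(24.8, -12.4) = (1.86, -2.48)
Step 3: at (1.86, -2.48), ∇F = (16.12, -8.68) → (1.86, -2.48) − 0.05·(16.12, -8.68) = (1.054, -2.046)
p = 1.054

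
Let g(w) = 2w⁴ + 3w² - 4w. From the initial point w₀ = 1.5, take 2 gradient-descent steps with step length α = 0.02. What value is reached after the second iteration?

0.73503104

g′(w) = 8w³ + 6w - 4
Step 1: g′(1.5) = 32; w₁ = 1.5 − 0.02·32 = 0.86
Step 2: g′(0.86) = 6.248448; w₂ = 0.86 − 0.02·6.248448 = 0.73503104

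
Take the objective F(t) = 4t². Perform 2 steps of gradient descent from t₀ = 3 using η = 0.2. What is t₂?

F′(t) = 8t
Step 1: F′(3) = 24; t₁ = 3 − 0.2·24 = -1.8
Step 2: F′(-1.8) = -14.4; t₂ = -1.8 − 0.2·(-14.4) = 1.08

1.08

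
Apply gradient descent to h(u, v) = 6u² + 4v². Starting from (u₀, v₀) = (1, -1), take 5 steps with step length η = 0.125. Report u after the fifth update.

-0.03125

∇h = (12u, 8v)
(u₁, v₁) = (1, -1) − 0.125·(12, -8) = (-0.5, 0)
(u₂, v₂) = (-0.5, 0) − 0.125·(-6, 0) = (0.25, 0)
(u₃, v₃) = (0.25, 0) − 0.125·(3, 0) = (-0.125, 0)
(u₄, v₄) = (-0.125, 0) − 0.125·(-1.5, 0) = (0.0625, 0)
(u₅, v₅) = (0.0625, 0) − 0.125·(0.75, 0) = (-0.03125, 0)
u = -0.03125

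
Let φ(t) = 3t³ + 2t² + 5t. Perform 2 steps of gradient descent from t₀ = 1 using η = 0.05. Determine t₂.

φ′(t) = 9t² + 4t + 5
t₁ = 1 − 0.05·18 = 0.1
t₂ = 0.1 − 0.05·5.49 = -0.1745

-0.1745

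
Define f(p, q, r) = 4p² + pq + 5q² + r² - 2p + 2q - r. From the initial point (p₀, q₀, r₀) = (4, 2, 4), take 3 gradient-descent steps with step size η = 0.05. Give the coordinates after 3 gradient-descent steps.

(0.9965, -0.11025, 3.0515)

∇f = (8p + q - 2, p + 10q + 2, 2r - 1)
(p₁, q₁, r₁) = (4, 2, 4) − 0.05·(32, 26, 7) = (2.4, 0.7, 3.65)
(p₂, q₂, r₂) = (2.4, 0.7, 3.65) − 0.05·(17.9, 11.4, 6.3) = (1.505, 0.13, 3.335)
(p₃, q₃, r₃) = (1.505, 0.13, 3.335) − 0.05·(10.17, 4.805, 5.67) = (0.9965, -0.11025, 3.0515)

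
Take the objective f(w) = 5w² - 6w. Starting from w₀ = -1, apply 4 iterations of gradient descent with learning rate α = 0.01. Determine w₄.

-0.44976

f′(w) = 10w - 6
Step 1: f′(-1) = -16; w₁ = -1 − 0.01·(-16) = -0.84
Step 2: f′(-0.84) = -14.4; w₂ = -0.84 − 0.01·(-14.4) = -0.696
Step 3: f′(-0.696) = -12.96; w₃ = -0.696 − 0.01·(-12.96) = -0.5664
Step 4: f′(-0.5664) = -11.664; w₄ = -0.5664 − 0.01·(-11.664) = -0.44976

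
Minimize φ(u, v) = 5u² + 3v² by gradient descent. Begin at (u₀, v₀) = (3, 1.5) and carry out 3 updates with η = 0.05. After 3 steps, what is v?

0.5145

∇φ = (10u, 6v)
Step 1: at (3, 1.5), ∇φ = (30, 9) → (3, 1.5) − 0.05·(30, 9) = (1.5, 1.05)
Step 2: at (1.5, 1.05), ∇φ = (15, 6.3) → (1.5, 1.05) − 0.05·(15, 6.3) = (0.75, 0.735)
Step 3: at (0.75, 0.735), ∇φ = (7.5, 4.41) → (0.75, 0.735) − 0.05·(7.5, 4.41) = (0.375, 0.5145)
v = 0.5145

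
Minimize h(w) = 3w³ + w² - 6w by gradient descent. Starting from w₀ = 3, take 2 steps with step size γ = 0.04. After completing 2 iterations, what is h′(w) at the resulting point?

h′(w) = 9w² + 2w - 6
Step 1: h′(3) = 81; w₁ = 3 − 0.04·81 = -0.24
Step 2: h′(-0.24) = -5.9616; w₂ = -0.24 − 0.04·(-5.9616) = -0.001536
h′(w) at (-0.001536) = -6.003050766336

-6.003050766336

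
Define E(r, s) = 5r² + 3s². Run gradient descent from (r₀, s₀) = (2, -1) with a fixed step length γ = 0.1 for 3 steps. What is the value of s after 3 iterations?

∇E = (10r, 6s)
(r₁, s₁) = (2, -1) − 0.1·(20, -6) = (0, -0.4)
(r₂, s₂) = (0, -0.4) − 0.1·(0, -2.4) = (0, -0.16)
(r₃, s₃) = (0, -0.16) − 0.1·(0, -0.96) = (0, -0.064)
s = -0.064

-0.064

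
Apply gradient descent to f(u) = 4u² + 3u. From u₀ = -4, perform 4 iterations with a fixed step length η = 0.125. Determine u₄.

-0.375

f′(u) = 8u + 3
u₁ = -4 − 0.125·(-29) = -0.375
u₂ = -0.375 − 0.125·0 = -0.375
u₃ = -0.375 − 0.125·0 = -0.375
u₄ = -0.375 − 0.125·0 = -0.375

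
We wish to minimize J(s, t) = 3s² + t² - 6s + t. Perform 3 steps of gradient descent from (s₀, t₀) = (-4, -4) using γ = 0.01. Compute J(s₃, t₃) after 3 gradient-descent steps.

59.341802744784

∇J = (6s - 6, 2t + 1)
Step 1: at (-4, -4), ∇J = (-30, -7) → (-4, -4) − 0.01·(-30, -7) = (-3.7, -3.93)
Step 2: at (-3.7, -3.93), ∇J = (-28.2, -6.86) → (-3.7, -3.93) − 0.01·(-28.2, -6.86) = (-3.418, -3.8614)
Step 3: at (-3.418, -3.8614), ∇J = (-26.508, -6.7228) → (-3.418, -3.8614) − 0.01·(-26.508, -6.7228) = (-3.15292, -3.794172)
J(-3.15292, -3.794172) = 59.341802744784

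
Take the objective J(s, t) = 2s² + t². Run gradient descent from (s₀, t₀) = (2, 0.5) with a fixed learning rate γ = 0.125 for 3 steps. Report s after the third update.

∇J = (4s, 2t)
(s₁, t₁) = (2, 0.5) − 0.125·(8, 1) = (1, 0.375)
(s₂, t₂) = (1, 0.375) − 0.125·(4, 0.75) = (0.5, 0.28125)
(s₃, t₃) = (0.5, 0.28125) − 0.125·(2, 0.5625) = (0.25, 0.2109375)
s = 0.25

0.25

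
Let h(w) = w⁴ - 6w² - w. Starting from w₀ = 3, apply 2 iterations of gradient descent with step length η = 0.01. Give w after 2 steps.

2.09444044

h′(w) = 4w³ - 12w - 1
w₁ = 3 − 0.01·71 = 2.29
w₂ = 2.29 − 0.01·19.555956 = 2.09444044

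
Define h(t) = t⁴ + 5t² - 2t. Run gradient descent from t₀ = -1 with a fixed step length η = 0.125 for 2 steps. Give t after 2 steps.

h′(t) = 4t³ + 10t - 2
Step 1: h′(-1) = -16; t₁ = -1 − 0.125·(-16) = 1
Step 2: h′(1) = 12; t₂ = 1 − 0.125·12 = -0.5

-0.5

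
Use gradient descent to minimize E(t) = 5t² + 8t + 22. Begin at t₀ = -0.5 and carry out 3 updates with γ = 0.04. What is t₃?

E′(t) = 10t + 8
t₁ = -0.5 − 0.04·3 = -0.62
t₂ = -0.62 − 0.04·1.8 = -0.692
t₃ = -0.692 − 0.04·1.08 = -0.7352

-0.7352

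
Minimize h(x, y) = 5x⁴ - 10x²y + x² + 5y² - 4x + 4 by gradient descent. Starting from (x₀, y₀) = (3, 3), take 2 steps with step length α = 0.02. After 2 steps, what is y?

6.95552

∇h = (20x³ - 20xy + 2x - 4, -10x² + 10y)
Step 1: at (3, 3), ∇h = (362, -60) → (3, 3) − 0.02·(362, -60) = (-4.24, 4.2)
Step 2: at (-4.24, 4.2), ∇h = (-1180.82048, -137.776) → (-4.24, 4.2) − 0.02·(-1180.82048, -137.776) = (19.3764096, 6.95552)
y = 6.95552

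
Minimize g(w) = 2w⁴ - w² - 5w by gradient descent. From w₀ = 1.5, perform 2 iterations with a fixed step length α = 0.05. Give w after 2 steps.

0.78845

g′(w) = 8w³ - 2w - 5
w₁ = 1.5 − 0.05·19 = 0.55
w₂ = 0.55 − 0.05·(-4.769) = 0.78845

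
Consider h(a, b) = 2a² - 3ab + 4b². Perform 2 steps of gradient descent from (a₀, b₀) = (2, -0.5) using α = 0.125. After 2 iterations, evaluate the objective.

0.688232421875

∇h = (4a - 3b, -3a + 8b)
(a₁, b₁) = (2, -0.5) − 0.125·(9.5, -10) = (0.8125, 0.75)
(a₂, b₂) = (0.8125, 0.75) − 0.125·(1, 3.5625) = (0.6875, 0.3046875)
h(0.6875, 0.3046875) = 0.688232421875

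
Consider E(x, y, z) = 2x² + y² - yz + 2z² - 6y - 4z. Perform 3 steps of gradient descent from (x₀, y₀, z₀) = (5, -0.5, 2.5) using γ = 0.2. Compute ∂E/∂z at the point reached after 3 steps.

-0.752

∇E = (4x, 2y - z - 6, -y + 4z - 4)
Step 1: at (5, -0.5, 2.5), ∇E = (20, -9.5, 6.5) → (5, -0.5, 2.5) − 0.2·(20, -9.5, 6.5) = (1, 1.4, 1.2)
Step 2: at (1, 1.4, 1.2), ∇E = (4, -4.4, -0.6) → (1, 1.4, 1.2) − 0.2·(4, -4.4, -0.6) = (0.2, 2.28, 1.32)
Step 3: at (0.2, 2.28, 1.32), ∇E = (0.8, -2.76, -1) → (0.2, 2.28, 1.32) − 0.2·(0.8, -2.76, -1) = (0.04, 2.832, 1.52)
∂E/∂z at (0.04, 2.832, 1.52) = -0.752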